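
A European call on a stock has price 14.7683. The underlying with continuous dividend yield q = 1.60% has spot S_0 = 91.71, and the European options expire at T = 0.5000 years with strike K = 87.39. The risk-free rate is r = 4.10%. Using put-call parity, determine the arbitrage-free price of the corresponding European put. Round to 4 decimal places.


Put-call parity: C - P = S_0 * exp(-qT) - K * exp(-rT).
S_0 * exp(-qT) = 91.7100 * 0.99203191 = 90.97924691
K * exp(-rT) = 87.3900 * 0.97970870 = 85.61674298
P = C - S*exp(-qT) + K*exp(-rT)
P = 14.7683 - 90.97924691 + 85.61674298 = 9.4058

Answer: Put price = 9.4058


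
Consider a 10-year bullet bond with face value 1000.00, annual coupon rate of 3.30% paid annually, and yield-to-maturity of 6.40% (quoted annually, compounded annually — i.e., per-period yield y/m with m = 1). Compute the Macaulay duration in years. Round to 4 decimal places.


Answer: Macaulay duration = 8.4619 years

Derivation:
Coupon per period c = face * coupon_rate / m = 33.000000
Periods per year m = 1; per-period yield y/m = 0.064000
Number of cashflows N = 10
Cashflows (t years, CF_t, discount factor 1/(1+y/m)^(m*t), PV):
  t = 1.0000: CF_t = 33.000000, DF = 0.939850, PV = 31.015038
  t = 2.0000: CF_t = 33.000000, DF = 0.883317, PV = 29.149471
  t = 3.0000: CF_t = 33.000000, DF = 0.830185, PV = 27.396120
  t = 4.0000: CF_t = 33.000000, DF = 0.780249, PV = 25.748233
  t = 5.0000: CF_t = 33.000000, DF = 0.733317, PV = 24.199467
  t = 6.0000: CF_t = 33.000000, DF = 0.689208, PV = 22.743860
  t = 7.0000: CF_t = 33.000000, DF = 0.647752, PV = 21.375808
  t = 8.0000: CF_t = 33.000000, DF = 0.608789, PV = 20.090045
  t = 9.0000: CF_t = 33.000000, DF = 0.572170, PV = 18.881622
  t = 10.0000: CF_t = 1033.000000, DF = 0.537754, PV = 555.499973
Price P = sum_t PV_t = 776.099636
Macaulay numerator sum_t t * PV_t:
  t * PV_t at t = 1.0000: 31.015038
  t * PV_t at t = 2.0000: 58.298943
  t * PV_t at t = 3.0000: 82.188359
  t * PV_t at t = 4.0000: 102.992931
  t * PV_t at t = 5.0000: 120.997335
  t * PV_t at t = 6.0000: 136.463160
  t * PV_t at t = 7.0000: 149.630657
  t * PV_t at t = 8.0000: 160.720362
  t * PV_t at t = 9.0000: 169.934594
  t * PV_t at t = 10.0000: 5554.999727
Macaulay duration D = (sum_t t * PV_t) / P = 6567.241106 / 776.099636 = 8.461853


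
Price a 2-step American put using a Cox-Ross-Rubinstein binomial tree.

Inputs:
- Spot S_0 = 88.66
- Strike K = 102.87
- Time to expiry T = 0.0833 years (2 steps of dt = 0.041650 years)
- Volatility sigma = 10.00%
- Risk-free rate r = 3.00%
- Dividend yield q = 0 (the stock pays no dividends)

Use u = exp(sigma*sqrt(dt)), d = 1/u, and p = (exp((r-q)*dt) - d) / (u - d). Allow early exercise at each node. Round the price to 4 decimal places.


dt = T/N = 0.041650
u = exp(sigma*sqrt(dt)) = 1.020618; d = 1/u = 0.979799
p = (exp((r-q)*dt) - d) / (u - d) = 0.525528
Discount per step: exp(-r*dt) = 0.998751
Stock lattice S(k, i) with i counting down-moves:
  k=0: S(0,0) = 88.6600
  k=1: S(1,0) = 90.4880; S(1,1) = 86.8689
  k=2: S(2,0) = 92.3537; S(2,1) = 88.6600; S(2,2) = 85.1141
Terminal payoffs V(N, i) = max(K - S_T, 0):
  V(2,0) = 10.516326; V(2,1) = 14.210000; V(2,2) = 17.755946
Backward induction: V(k, i) = exp(-r*dt) * [p * V(k+1, i) + (1-p) * V(k+1, i+1)]; then take max(V_cont, immediate exercise) for American.
  V(1,0) = exp(-r*dt) * [p*10.516326 + (1-p)*14.210000] = 12.253552; exercise = 12.382008; V(1,0) = max -> 12.382008
  V(1,1) = exp(-r*dt) * [p*14.210000 + (1-p)*17.755946] = 15.872608; exercise = 16.001064; V(1,1) = max -> 16.001064
  V(0,0) = exp(-r*dt) * [p*12.382008 + (1-p)*16.001064] = 14.081544; exercise = 14.210000; V(0,0) = max -> 14.210000

Answer: Price = V(0,0) = 14.2100


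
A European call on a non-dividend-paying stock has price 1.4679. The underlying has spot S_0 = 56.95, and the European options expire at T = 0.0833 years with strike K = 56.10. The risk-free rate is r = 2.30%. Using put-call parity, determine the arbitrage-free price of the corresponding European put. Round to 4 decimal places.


Put-call parity: C - P = S_0 * exp(-qT) - K * exp(-rT).
S_0 * exp(-qT) = 56.9500 * 1.00000000 = 56.95000000
K * exp(-rT) = 56.1000 * 0.99808593 = 55.99262091
P = C - S*exp(-qT) + K*exp(-rT)
P = 1.4679 - 56.95000000 + 55.99262091 = 0.5105

Answer: Put price = 0.5105


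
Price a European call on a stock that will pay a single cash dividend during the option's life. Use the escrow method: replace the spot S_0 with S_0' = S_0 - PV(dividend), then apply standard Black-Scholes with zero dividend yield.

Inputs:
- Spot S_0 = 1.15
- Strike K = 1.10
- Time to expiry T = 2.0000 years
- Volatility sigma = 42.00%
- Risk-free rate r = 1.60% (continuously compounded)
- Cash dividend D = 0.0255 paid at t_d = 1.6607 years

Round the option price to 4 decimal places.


Answer: Price = 0.2867

Derivation:
PV(D) = D * exp(-r * t_d) = 0.0255 * 0.97377871 = 0.02483136
S_0' = S_0 - PV(D) = 1.1500 - 0.02483136 = 1.12516864
d1 = (ln(S_0'/K) + (r + sigma^2/2)*T) / (sigma*sqrt(T)) = 0.38894703
d2 = d1 - sigma*sqrt(T) = -0.20502267
exp(-rT) = 0.96850658
N(d1) = 0.65134233; N(d2) = 0.41877721
C = S_0' * N(d1) - K * exp(-rT) * N(d2) = 1.12516864 * 0.65134233 - 1.1000 * 0.96850658 * 0.41877721 = 0.2867


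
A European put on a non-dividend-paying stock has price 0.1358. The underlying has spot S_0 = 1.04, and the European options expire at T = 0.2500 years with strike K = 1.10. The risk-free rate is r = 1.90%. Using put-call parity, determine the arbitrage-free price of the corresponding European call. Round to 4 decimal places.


Answer: Call price = 0.0810

Derivation:
Put-call parity: C - P = S_0 * exp(-qT) - K * exp(-rT).
S_0 * exp(-qT) = 1.0400 * 1.00000000 = 1.04000000
K * exp(-rT) = 1.1000 * 0.99526126 = 1.09478739
C = P + S*exp(-qT) - K*exp(-rT)
C = 0.1358 + 1.04000000 - 1.09478739 = 0.0810


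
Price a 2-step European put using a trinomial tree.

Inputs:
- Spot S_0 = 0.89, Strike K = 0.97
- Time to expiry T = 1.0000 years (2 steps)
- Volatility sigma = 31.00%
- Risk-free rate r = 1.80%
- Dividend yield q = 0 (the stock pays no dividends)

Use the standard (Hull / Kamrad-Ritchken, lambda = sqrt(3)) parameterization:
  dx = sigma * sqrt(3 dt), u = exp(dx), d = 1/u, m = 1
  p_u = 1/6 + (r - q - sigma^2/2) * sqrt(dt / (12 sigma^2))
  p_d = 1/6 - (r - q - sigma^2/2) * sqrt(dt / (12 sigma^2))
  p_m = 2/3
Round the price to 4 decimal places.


dt = T/N = 0.500000; dx = sigma*sqrt(3*dt) = 0.379671
u = exp(dx) = 1.461803; d = 1/u = 0.684086
p_u = 0.146880, p_m = 0.666667, p_d = 0.186454
Discount per step: exp(-r*dt) = 0.991040
Stock lattice S(k, j) with j the centered position index:
  k=0: S(0,+0) = 0.8900
  k=1: S(1,-1) = 0.6088; S(1,+0) = 0.8900; S(1,+1) = 1.3010
  k=2: S(2,-2) = 0.4165; S(2,-1) = 0.6088; S(2,+0) = 0.8900; S(2,+1) = 1.3010; S(2,+2) = 1.9018
Terminal payoffs V(N, j) = max(K - S_T, 0):
  V(2,-2) = 0.553503; V(2,-1) = 0.361163; V(2,+0) = 0.080000; V(2,+1) = 0.000000; V(2,+2) = 0.000000
Backward induction: V(k, j) = exp(-r*dt) * [p_u * V(k+1, j+1) + p_m * V(k+1, j) + p_d * V(k+1, j-1)]
  V(1,-1) = exp(-r*dt) * [p_u*0.080000 + p_m*0.361163 + p_d*0.553503] = 0.352541
  V(1,+0) = exp(-r*dt) * [p_u*0.000000 + p_m*0.080000 + p_d*0.361163] = 0.119592
  V(1,+1) = exp(-r*dt) * [p_u*0.000000 + p_m*0.000000 + p_d*0.080000] = 0.014783
  V(0,+0) = exp(-r*dt) * [p_u*0.014783 + p_m*0.119592 + p_d*0.352541] = 0.146309

Answer: Price = V(0,0) = 0.1463


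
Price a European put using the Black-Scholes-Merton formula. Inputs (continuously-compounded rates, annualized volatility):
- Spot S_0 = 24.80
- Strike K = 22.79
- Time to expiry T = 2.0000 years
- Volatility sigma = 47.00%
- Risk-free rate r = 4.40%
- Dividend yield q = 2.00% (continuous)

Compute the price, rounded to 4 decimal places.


Answer: Price = 4.4511

Derivation:
d1 = (ln(S/K) + (r - q + 0.5*sigma^2) * T) / (sigma * sqrt(T)) = 0.53171693
d2 = d1 - sigma * sqrt(T) = -0.13296344
exp(-rT) = 0.91576088; exp(-qT) = 0.96078944
P = K * exp(-rT) * N(-d2) - S_0 * exp(-qT) * N(-d1)
N(-d1) = 0.29746103; N(-d2) = 0.55288885
P = 22.7900 * 0.91576088 * 0.55288885 - 24.8000 * 0.96078944 * 0.29746103 = 4.4511


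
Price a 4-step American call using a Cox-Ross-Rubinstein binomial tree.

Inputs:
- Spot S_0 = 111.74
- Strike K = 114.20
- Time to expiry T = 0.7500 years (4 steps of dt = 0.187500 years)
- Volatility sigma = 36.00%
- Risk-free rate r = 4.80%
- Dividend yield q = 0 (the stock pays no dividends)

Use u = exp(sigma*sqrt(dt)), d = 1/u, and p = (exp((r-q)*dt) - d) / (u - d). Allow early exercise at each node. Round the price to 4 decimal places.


dt = T/N = 0.187500
u = exp(sigma*sqrt(dt)) = 1.168691; d = 1/u = 0.855658
p = (exp((r-q)*dt) - d) / (u - d) = 0.489988
Discount per step: exp(-r*dt) = 0.991040
Stock lattice S(k, i) with i counting down-moves:
  k=0: S(0,0) = 111.7400
  k=1: S(1,0) = 130.5896; S(1,1) = 95.6112
  k=2: S(2,0) = 152.6189; S(2,1) = 111.7400; S(2,2) = 81.8105
  k=3: S(3,0) = 178.3644; S(3,1) = 130.5896; S(3,2) = 95.6112; S(3,3) = 70.0018
  k=4: S(4,0) = 208.4529; S(4,1) = 152.6189; S(4,2) = 111.7400; S(4,3) = 81.8105; S(4,4) = 59.8976
Terminal payoffs V(N, i) = max(S_T - K, 0):
  V(4,0) = 94.252883; V(4,1) = 38.418889; V(4,2) = 0.000000; V(4,3) = 0.000000; V(4,4) = 0.000000
Backward induction: V(k, i) = exp(-r*dt) * [p * V(k+1, i) + (1-p) * V(k+1, i+1)]; then take max(V_cont, immediate exercise) for American.
  V(3,0) = exp(-r*dt) * [p*94.252883 + (1-p)*38.418889] = 65.187555; exercise = 64.164367; V(3,0) = max -> 65.187555
  V(3,1) = exp(-r*dt) * [p*38.418889 + (1-p)*0.000000] = 18.656142; exercise = 16.389565; V(3,1) = max -> 18.656142
  V(3,2) = exp(-r*dt) * [p*0.000000 + (1-p)*0.000000] = 0.000000; exercise = 0.000000; V(3,2) = max -> 0.000000
  V(3,3) = exp(-r*dt) * [p*0.000000 + (1-p)*0.000000] = 0.000000; exercise = 0.000000; V(3,3) = max -> 0.000000
  V(2,0) = exp(-r*dt) * [p*65.187555 + (1-p)*18.656142] = 41.084559; exercise = 38.418889; V(2,0) = max -> 41.084559
  V(2,1) = exp(-r*dt) * [p*18.656142 + (1-p)*0.000000] = 9.059388; exercise = 0.000000; V(2,1) = max -> 9.059388
  V(2,2) = exp(-r*dt) * [p*0.000000 + (1-p)*0.000000] = 0.000000; exercise = 0.000000; V(2,2) = max -> 0.000000
  V(1,0) = exp(-r*dt) * [p*41.084559 + (1-p)*9.059388] = 24.529584; exercise = 16.389565; V(1,0) = max -> 24.529584
  V(1,1) = exp(-r*dt) * [p*9.059388 + (1-p)*0.000000] = 4.399222; exercise = 0.000000; V(1,1) = max -> 4.399222
  V(0,0) = exp(-r*dt) * [p*24.529584 + (1-p)*4.399222] = 14.135074; exercise = 0.000000; V(0,0) = max -> 14.135074

Answer: Price = V(0,0) = 14.1351


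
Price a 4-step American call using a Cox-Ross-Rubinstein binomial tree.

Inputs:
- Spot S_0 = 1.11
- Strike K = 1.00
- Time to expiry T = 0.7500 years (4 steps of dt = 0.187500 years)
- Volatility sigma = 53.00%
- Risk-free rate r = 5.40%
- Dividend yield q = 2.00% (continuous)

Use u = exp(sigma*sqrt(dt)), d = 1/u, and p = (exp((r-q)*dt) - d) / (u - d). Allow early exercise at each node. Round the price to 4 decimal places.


Answer: Price = V(0,0) = 0.2638

Derivation:
dt = T/N = 0.187500
u = exp(sigma*sqrt(dt)) = 1.257967; d = 1/u = 0.794934
p = (exp((r-q)*dt) - d) / (u - d) = 0.456688
Discount per step: exp(-r*dt) = 0.989926
Stock lattice S(k, i) with i counting down-moves:
  k=0: S(0,0) = 1.1100
  k=1: S(1,0) = 1.3963; S(1,1) = 0.8824
  k=2: S(2,0) = 1.7566; S(2,1) = 1.1100; S(2,2) = 0.7014
  k=3: S(3,0) = 2.2097; S(3,1) = 1.3963; S(3,2) = 0.8824; S(3,3) = 0.5576
  k=4: S(4,0) = 2.7797; S(4,1) = 1.7566; S(4,2) = 1.1100; S(4,3) = 0.7014; S(4,4) = 0.4432
Terminal payoffs V(N, i) = max(S_T - K, 0):
  V(4,0) = 1.779711; V(4,1) = 0.756553; V(4,2) = 0.110000; V(4,3) = 0.000000; V(4,4) = 0.000000
Backward induction: V(k, i) = exp(-r*dt) * [p * V(k+1, i) + (1-p) * V(k+1, i+1)]; then take max(V_cont, immediate exercise) for American.
  V(3,0) = exp(-r*dt) * [p*1.779711 + (1-p)*0.756553] = 1.211489; exercise = 1.209686; V(3,0) = max -> 1.211489
  V(3,1) = exp(-r*dt) * [p*0.756553 + (1-p)*0.110000] = 0.401191; exercise = 0.396343; V(3,1) = max -> 0.401191
  V(3,2) = exp(-r*dt) * [p*0.110000 + (1-p)*0.000000] = 0.049730; exercise = 0.000000; V(3,2) = max -> 0.049730
  V(3,3) = exp(-r*dt) * [p*0.000000 + (1-p)*0.000000] = 0.000000; exercise = 0.000000; V(3,3) = max -> 0.000000
  V(2,0) = exp(-r*dt) * [p*1.211489 + (1-p)*0.401191] = 0.763475; exercise = 0.756553; V(2,0) = max -> 0.763475
  V(2,1) = exp(-r*dt) * [p*0.401191 + (1-p)*0.049730] = 0.208120; exercise = 0.110000; V(2,1) = max -> 0.208120
  V(2,2) = exp(-r*dt) * [p*0.049730 + (1-p)*0.000000] = 0.022482; exercise = 0.000000; V(2,2) = max -> 0.022482
  V(1,0) = exp(-r*dt) * [p*0.763475 + (1-p)*0.208120] = 0.457092; exercise = 0.396343; V(1,0) = max -> 0.457092
  V(1,1) = exp(-r*dt) * [p*0.208120 + (1-p)*0.022482] = 0.106180; exercise = 0.000000; V(1,1) = max -> 0.106180
  V(0,0) = exp(-r*dt) * [p*0.457092 + (1-p)*0.106180] = 0.263753; exercise = 0.110000; V(0,0) = max -> 0.263753


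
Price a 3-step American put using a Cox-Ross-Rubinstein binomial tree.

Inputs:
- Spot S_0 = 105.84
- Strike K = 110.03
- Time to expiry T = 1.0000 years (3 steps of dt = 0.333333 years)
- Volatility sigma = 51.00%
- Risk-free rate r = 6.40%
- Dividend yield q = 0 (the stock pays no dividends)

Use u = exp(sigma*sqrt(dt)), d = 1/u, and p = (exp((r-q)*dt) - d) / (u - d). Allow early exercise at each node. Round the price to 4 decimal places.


dt = T/N = 0.333333
u = exp(sigma*sqrt(dt)) = 1.342386; d = 1/u = 0.744942
p = (exp((r-q)*dt) - d) / (u - d) = 0.463006
Discount per step: exp(-r*dt) = 0.978893
Stock lattice S(k, i) with i counting down-moves:
  k=0: S(0,0) = 105.8400
  k=1: S(1,0) = 142.0781; S(1,1) = 78.8447
  k=2: S(2,0) = 190.7237; S(2,1) = 105.8400; S(2,2) = 58.7347
  k=3: S(3,0) = 256.0248; S(3,1) = 142.0781; S(3,2) = 78.8447; S(3,3) = 43.7540
Terminal payoffs V(N, i) = max(K - S_T, 0):
  V(3,0) = 0.000000; V(3,1) = 0.000000; V(3,2) = 31.185317; V(3,3) = 66.276019
Backward induction: V(k, i) = exp(-r*dt) * [p * V(k+1, i) + (1-p) * V(k+1, i+1)]; then take max(V_cont, immediate exercise) for American.
  V(2,0) = exp(-r*dt) * [p*0.000000 + (1-p)*0.000000] = 0.000000; exercise = 0.000000; V(2,0) = max -> 0.000000
  V(2,1) = exp(-r*dt) * [p*0.000000 + (1-p)*31.185317] = 16.392844; exercise = 4.190000; V(2,1) = max -> 16.392844
  V(2,2) = exp(-r*dt) * [p*31.185317 + (1-p)*66.276019] = 48.972822; exercise = 51.295268; V(2,2) = max -> 51.295268
  V(1,0) = exp(-r*dt) * [p*0.000000 + (1-p)*16.392844] = 8.617047; exercise = 0.000000; V(1,0) = max -> 8.617047
  V(1,1) = exp(-r*dt) * [p*16.392844 + (1-p)*51.295268] = 34.393609; exercise = 31.185317; V(1,1) = max -> 34.393609
  V(0,0) = exp(-r*dt) * [p*8.617047 + (1-p)*34.393609] = 21.984847; exercise = 4.190000; V(0,0) = max -> 21.984847

Answer: Price = V(0,0) = 21.9848


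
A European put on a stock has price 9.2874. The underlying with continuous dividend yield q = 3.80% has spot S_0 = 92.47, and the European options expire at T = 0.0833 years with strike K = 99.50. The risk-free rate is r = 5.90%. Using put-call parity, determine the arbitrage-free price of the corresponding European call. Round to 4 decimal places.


Put-call parity: C - P = S_0 * exp(-qT) - K * exp(-rT).
S_0 * exp(-qT) = 92.4700 * 0.99683960 = 92.17775824
K * exp(-rT) = 99.5000 * 0.99509736 = 99.01218706
C = P + S*exp(-qT) - K*exp(-rT)
C = 9.2874 + 92.17775824 - 99.01218706 = 2.4530

Answer: Call price = 2.4530


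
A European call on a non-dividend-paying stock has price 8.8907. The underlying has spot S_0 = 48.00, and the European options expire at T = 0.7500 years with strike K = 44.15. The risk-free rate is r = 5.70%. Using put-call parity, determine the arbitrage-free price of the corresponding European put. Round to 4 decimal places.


Put-call parity: C - P = S_0 * exp(-qT) - K * exp(-rT).
S_0 * exp(-qT) = 48.0000 * 1.00000000 = 48.00000000
K * exp(-rT) = 44.1500 * 0.95815090 = 42.30236214
P = C - S*exp(-qT) + K*exp(-rT)
P = 8.8907 - 48.00000000 + 42.30236214 = 3.1931

Answer: Put price = 3.1931


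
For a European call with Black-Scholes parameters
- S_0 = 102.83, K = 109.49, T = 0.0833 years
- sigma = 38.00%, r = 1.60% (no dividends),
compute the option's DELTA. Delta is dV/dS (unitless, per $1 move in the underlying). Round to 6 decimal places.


d1 = -0.5052128458; d2 = -0.6148874554
phi(d1) = 0.3511441195; exp(-qT) = 1.0000000000; exp(-rT) = 0.9986680878
N(d1) = 0.3067046744
Delta = exp(-qT) * N(d1) = 1.0000000000 * 0.3067046744 = 0.306705

Answer: Delta = 0.306705


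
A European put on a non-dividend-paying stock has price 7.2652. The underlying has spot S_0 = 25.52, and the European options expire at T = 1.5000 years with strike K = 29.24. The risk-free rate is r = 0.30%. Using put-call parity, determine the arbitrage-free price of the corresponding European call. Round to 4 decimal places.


Answer: Call price = 3.6765

Derivation:
Put-call parity: C - P = S_0 * exp(-qT) - K * exp(-rT).
S_0 * exp(-qT) = 25.5200 * 1.00000000 = 25.52000000
K * exp(-rT) = 29.2400 * 0.99551011 = 29.10871561
C = P + S*exp(-qT) - K*exp(-rT)
C = 7.2652 + 25.52000000 - 29.10871561 = 3.6765


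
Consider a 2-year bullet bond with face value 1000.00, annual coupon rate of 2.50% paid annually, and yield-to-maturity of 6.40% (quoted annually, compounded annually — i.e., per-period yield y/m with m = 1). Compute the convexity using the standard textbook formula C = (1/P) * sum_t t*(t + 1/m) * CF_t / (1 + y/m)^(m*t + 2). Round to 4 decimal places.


Coupon per period c = face * coupon_rate / m = 25.000000
Periods per year m = 1; per-period yield y/m = 0.064000
Number of cashflows N = 2
Cashflows (t years, CF_t, discount factor 1/(1+y/m)^(m*t), PV):
  t = 1.0000: CF_t = 25.000000, DF = 0.939850, PV = 23.496241
  t = 2.0000: CF_t = 1025.000000, DF = 0.883317, PV = 905.400249
Price P = sum_t PV_t = 928.896489
Convexity numerator sum_t t*(t + 1/m) * CF_t / (1+y/m)^(m*t + 2):
  t = 1.0000: term = 41.509272
  t = 2.0000: term = 4798.534305
Convexity = (1/P) * sum = 4840.043577 / 928.896489 = 5.210531

Answer: Convexity = 5.2105


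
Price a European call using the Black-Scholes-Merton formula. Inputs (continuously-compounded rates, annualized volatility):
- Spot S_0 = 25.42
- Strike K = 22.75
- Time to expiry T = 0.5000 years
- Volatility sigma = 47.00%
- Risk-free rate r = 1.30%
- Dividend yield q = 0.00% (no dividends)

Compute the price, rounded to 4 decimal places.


d1 = (ln(S/K) + (r - q + 0.5*sigma^2) * T) / (sigma * sqrt(T)) = 0.51963659
d2 = d1 - sigma * sqrt(T) = 0.18729640
exp(-rT) = 0.99352108; exp(-qT) = 1.00000000
C = S_0 * exp(-qT) * N(d1) - K * exp(-rT) * N(d2)
N(d1) = 0.69834155; N(d2) = 0.57428588
C = 25.4200 * 1.00000000 * 0.69834155 - 22.7500 * 0.99352108 * 0.57428588 = 4.7715

Answer: Price = 4.7715


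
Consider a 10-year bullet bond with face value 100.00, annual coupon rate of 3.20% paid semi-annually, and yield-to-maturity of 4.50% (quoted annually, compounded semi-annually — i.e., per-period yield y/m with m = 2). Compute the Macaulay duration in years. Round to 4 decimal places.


Answer: Macaulay duration = 8.5412 years

Derivation:
Coupon per period c = face * coupon_rate / m = 1.600000
Periods per year m = 2; per-period yield y/m = 0.022500
Number of cashflows N = 20
Cashflows (t years, CF_t, discount factor 1/(1+y/m)^(m*t), PV):
  t = 0.5000: CF_t = 1.600000, DF = 0.977995, PV = 1.564792
  t = 1.0000: CF_t = 1.600000, DF = 0.956474, PV = 1.530359
  t = 1.5000: CF_t = 1.600000, DF = 0.935427, PV = 1.496684
  t = 2.0000: CF_t = 1.600000, DF = 0.914843, PV = 1.463749
  t = 2.5000: CF_t = 1.600000, DF = 0.894712, PV = 1.431540
  t = 3.0000: CF_t = 1.600000, DF = 0.875024, PV = 1.400039
  t = 3.5000: CF_t = 1.600000, DF = 0.855769, PV = 1.369231
  t = 4.0000: CF_t = 1.600000, DF = 0.836938, PV = 1.339101
  t = 4.5000: CF_t = 1.600000, DF = 0.818522, PV = 1.309635
  t = 5.0000: CF_t = 1.600000, DF = 0.800510, PV = 1.280816
  t = 5.5000: CF_t = 1.600000, DF = 0.782895, PV = 1.252632
  t = 6.0000: CF_t = 1.600000, DF = 0.765667, PV = 1.225068
  t = 6.5000: CF_t = 1.600000, DF = 0.748819, PV = 1.198110
  t = 7.0000: CF_t = 1.600000, DF = 0.732341, PV = 1.171746
  t = 7.5000: CF_t = 1.600000, DF = 0.716226, PV = 1.145962
  t = 8.0000: CF_t = 1.600000, DF = 0.700466, PV = 1.120745
  t = 8.5000: CF_t = 1.600000, DF = 0.685052, PV = 1.096083
  t = 9.0000: CF_t = 1.600000, DF = 0.669978, PV = 1.071964
  t = 9.5000: CF_t = 1.600000, DF = 0.655235, PV = 1.048376
  t = 10.0000: CF_t = 101.600000, DF = 0.640816, PV = 65.106954
Price P = sum_t PV_t = 89.623587
Macaulay numerator sum_t t * PV_t:
  t * PV_t at t = 0.5000: 0.782396
  t * PV_t at t = 1.0000: 1.530359
  t * PV_t at t = 1.5000: 2.245026
  t * PV_t at t = 2.0000: 2.927499
  t * PV_t at t = 2.5000: 3.578849
  t * PV_t at t = 3.0000: 4.200117
  t * PV_t at t = 3.5000: 4.792309
  t * PV_t at t = 4.0000: 5.356405
  t * PV_t at t = 4.5000: 5.893356
  t * PV_t at t = 5.0000: 6.404081
  t * PV_t at t = 5.5000: 6.889476
  t * PV_t at t = 6.0000: 7.350408
  t * PV_t at t = 6.5000: 7.787718
  t * PV_t at t = 7.0000: 8.202223
  t * PV_t at t = 7.5000: 8.594715
  t * PV_t at t = 8.0000: 8.965962
  t * PV_t at t = 8.5000: 9.316709
  t * PV_t at t = 9.0000: 9.647678
  t * PV_t at t = 9.5000: 9.959570
  t * PV_t at t = 10.0000: 651.069535
Macaulay duration D = (sum_t t * PV_t) / P = 765.494390 / 89.623587 = 8.541216


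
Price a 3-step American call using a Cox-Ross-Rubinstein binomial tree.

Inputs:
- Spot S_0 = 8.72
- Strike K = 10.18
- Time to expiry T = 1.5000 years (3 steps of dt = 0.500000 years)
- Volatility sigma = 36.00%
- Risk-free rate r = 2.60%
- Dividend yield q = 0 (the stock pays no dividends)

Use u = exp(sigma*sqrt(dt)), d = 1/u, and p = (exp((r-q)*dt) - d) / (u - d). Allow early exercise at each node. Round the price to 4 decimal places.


dt = T/N = 0.500000
u = exp(sigma*sqrt(dt)) = 1.289892; d = 1/u = 0.775259
p = (exp((r-q)*dt) - d) / (u - d) = 0.462127
Discount per step: exp(-r*dt) = 0.987084
Stock lattice S(k, i) with i counting down-moves:
  k=0: S(0,0) = 8.7200
  k=1: S(1,0) = 11.2479; S(1,1) = 6.7603
  k=2: S(2,0) = 14.5085; S(2,1) = 8.7200; S(2,2) = 5.2409
  k=3: S(3,0) = 18.7144; S(3,1) = 11.2479; S(3,2) = 6.7603; S(3,3) = 4.0631
Terminal payoffs V(N, i) = max(S_T - K, 0):
  V(3,0) = 8.534424; V(3,1) = 1.067858; V(3,2) = 0.000000; V(3,3) = 0.000000
Backward induction: V(k, i) = exp(-r*dt) * [p * V(k+1, i) + (1-p) * V(k+1, i+1)]; then take max(V_cont, immediate exercise) for American.
  V(2,0) = exp(-r*dt) * [p*8.534424 + (1-p)*1.067858] = 4.460004; exercise = 4.328521; V(2,0) = max -> 4.460004
  V(2,1) = exp(-r*dt) * [p*1.067858 + (1-p)*0.000000] = 0.487113; exercise = 0.000000; V(2,1) = max -> 0.487113
  V(2,2) = exp(-r*dt) * [p*0.000000 + (1-p)*0.000000] = 0.000000; exercise = 0.000000; V(2,2) = max -> 0.000000
  V(1,0) = exp(-r*dt) * [p*4.460004 + (1-p)*0.487113] = 2.293090; exercise = 1.067858; V(1,0) = max -> 2.293090
  V(1,1) = exp(-r*dt) * [p*0.487113 + (1-p)*0.000000] = 0.222201; exercise = 0.000000; V(1,1) = max -> 0.222201
  V(0,0) = exp(-r*dt) * [p*2.293090 + (1-p)*0.222201] = 1.163985; exercise = 0.000000; V(0,0) = max -> 1.163985

Answer: Price = V(0,0) = 1.1640


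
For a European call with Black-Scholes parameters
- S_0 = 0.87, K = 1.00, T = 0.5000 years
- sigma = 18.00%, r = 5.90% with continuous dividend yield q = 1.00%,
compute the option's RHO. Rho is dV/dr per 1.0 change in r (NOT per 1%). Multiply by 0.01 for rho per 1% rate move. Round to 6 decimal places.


Answer: Rho = 0.081169

Derivation:
d1 = -0.8380163456; d2 = -0.9652955662
phi(d1) = 0.2808107761; exp(-qT) = 0.9950124792; exp(-rT) = 0.9709308776
N(d2) = 0.1671983960
Rho = K*T*exp(-rT)*N(d2) = 1.0000 * 0.5000 * 0.9709308776 * 0.1671983960 = 0.081169


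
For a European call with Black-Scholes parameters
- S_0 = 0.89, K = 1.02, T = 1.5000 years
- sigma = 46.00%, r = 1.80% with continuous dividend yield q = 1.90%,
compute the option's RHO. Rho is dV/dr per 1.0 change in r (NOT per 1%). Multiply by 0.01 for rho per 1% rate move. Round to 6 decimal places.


Answer: Rho = 0.445764

Derivation:
d1 = 0.0370326576; d2 = -0.5263499832
phi(d1) = 0.3986688159; exp(-qT) = 0.9719022941; exp(-rT) = 0.9733612415
N(d2) = 0.2993225303
Rho = K*T*exp(-rT)*N(d2) = 1.0200 * 1.5000 * 0.9733612415 * 0.2993225303 = 0.445764


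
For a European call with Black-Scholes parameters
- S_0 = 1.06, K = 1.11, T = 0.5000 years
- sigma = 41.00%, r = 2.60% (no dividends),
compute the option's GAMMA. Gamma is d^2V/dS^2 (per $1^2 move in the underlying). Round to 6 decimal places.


Answer: Gamma = 1.297565

Derivation:
d1 = 0.0308156887; d2 = -0.2590980916
phi(d1) = 0.3987529062; exp(-qT) = 1.0000000000; exp(-rT) = 0.9870841350
Gamma = exp(-qT) * phi(d1) / (S * sigma * sqrt(T)) = 1.0000000000 * 0.3987529062 / (1.0600 * 0.4100 * 0.7071067812) = 1.297565


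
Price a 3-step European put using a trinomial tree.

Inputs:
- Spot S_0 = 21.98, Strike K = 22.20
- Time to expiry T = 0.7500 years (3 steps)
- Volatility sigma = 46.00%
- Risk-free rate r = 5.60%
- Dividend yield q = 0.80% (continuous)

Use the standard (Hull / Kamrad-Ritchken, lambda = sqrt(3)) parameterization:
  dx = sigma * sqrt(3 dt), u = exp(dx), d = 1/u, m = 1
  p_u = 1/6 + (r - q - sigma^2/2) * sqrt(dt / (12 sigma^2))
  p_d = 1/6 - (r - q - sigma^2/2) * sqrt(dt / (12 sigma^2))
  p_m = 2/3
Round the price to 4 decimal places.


dt = T/N = 0.250000; dx = sigma*sqrt(3*dt) = 0.398372
u = exp(dx) = 1.489398; d = 1/u = 0.671412
p_u = 0.148530, p_m = 0.666667, p_d = 0.184803
Discount per step: exp(-r*dt) = 0.986098
Stock lattice S(k, j) with j the centered position index:
  k=0: S(0,+0) = 21.9800
  k=1: S(1,-1) = 14.7576; S(1,+0) = 21.9800; S(1,+1) = 32.7370
  k=2: S(2,-2) = 9.9085; S(2,-1) = 14.7576; S(2,+0) = 21.9800; S(2,+1) = 32.7370; S(2,+2) = 48.7583
  k=3: S(3,-3) = 6.6527; S(3,-2) = 9.9085; S(3,-1) = 14.7576; S(3,+0) = 21.9800; S(3,+1) = 32.7370; S(3,+2) = 48.7583; S(3,+3) = 72.6206
Terminal payoffs V(N, j) = max(K - S_T, 0):
  V(3,-3) = 15.547333; V(3,-2) = 12.291534; V(3,-1) = 7.442355; V(3,+0) = 0.220000; V(3,+1) = 0.000000; V(3,+2) = 0.000000; V(3,+3) = 0.000000
Backward induction: V(k, j) = exp(-r*dt) * [p_u * V(k+1, j+1) + p_m * V(k+1, j) + p_d * V(k+1, j-1)]
  V(2,-2) = exp(-r*dt) * [p_u*7.442355 + p_m*12.291534 + p_d*15.547333] = 12.003731
  V(2,-1) = exp(-r*dt) * [p_u*0.220000 + p_m*7.442355 + p_d*12.291534] = 7.164747
  V(2,+0) = exp(-r*dt) * [p_u*0.000000 + p_m*0.220000 + p_d*7.442355] = 1.500876
  V(2,+1) = exp(-r*dt) * [p_u*0.000000 + p_m*0.000000 + p_d*0.220000] = 0.040091
  V(2,+2) = exp(-r*dt) * [p_u*0.000000 + p_m*0.000000 + p_d*0.000000] = 0.000000
  V(1,-1) = exp(-r*dt) * [p_u*1.500876 + p_m*7.164747 + p_d*12.003731] = 7.117405
  V(1,+0) = exp(-r*dt) * [p_u*0.040091 + p_m*1.500876 + p_d*7.164747] = 2.298204
  V(1,+1) = exp(-r*dt) * [p_u*0.000000 + p_m*0.040091 + p_d*1.500876] = 0.299866
  V(0,+0) = exp(-r*dt) * [p_u*0.299866 + p_m*2.298204 + p_d*7.117405] = 2.851787

Answer: Price = V(0,0) = 2.8518


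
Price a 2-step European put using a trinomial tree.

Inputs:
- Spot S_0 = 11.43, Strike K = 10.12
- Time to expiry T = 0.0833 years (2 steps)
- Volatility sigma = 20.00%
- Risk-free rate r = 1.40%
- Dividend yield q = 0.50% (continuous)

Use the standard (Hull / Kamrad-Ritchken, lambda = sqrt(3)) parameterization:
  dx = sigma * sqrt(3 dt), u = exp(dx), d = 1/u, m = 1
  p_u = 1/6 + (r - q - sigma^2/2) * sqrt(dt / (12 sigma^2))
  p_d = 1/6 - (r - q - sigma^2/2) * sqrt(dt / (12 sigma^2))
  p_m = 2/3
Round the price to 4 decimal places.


dt = T/N = 0.041650; dx = sigma*sqrt(3*dt) = 0.070697
u = exp(dx) = 1.073255; d = 1/u = 0.931745
p_u = 0.163426, p_m = 0.666667, p_d = 0.169907
Discount per step: exp(-r*dt) = 0.999417
Stock lattice S(k, j) with j the centered position index:
  k=0: S(0,+0) = 11.4300
  k=1: S(1,-1) = 10.6498; S(1,+0) = 11.4300; S(1,+1) = 12.2673
  k=2: S(2,-2) = 9.9229; S(2,-1) = 10.6498; S(2,+0) = 11.4300; S(2,+1) = 12.2673; S(2,+2) = 13.1660
Terminal payoffs V(N, j) = max(K - S_T, 0):
  V(2,-2) = 0.197068; V(2,-1) = 0.000000; V(2,+0) = 0.000000; V(2,+1) = 0.000000; V(2,+2) = 0.000000
Backward induction: V(k, j) = exp(-r*dt) * [p_u * V(k+1, j+1) + p_m * V(k+1, j) + p_d * V(k+1, j-1)]
  V(1,-1) = exp(-r*dt) * [p_u*0.000000 + p_m*0.000000 + p_d*0.197068] = 0.033464
  V(1,+0) = exp(-r*dt) * [p_u*0.000000 + p_m*0.000000 + p_d*0.000000] = 0.000000
  V(1,+1) = exp(-r*dt) * [p_u*0.000000 + p_m*0.000000 + p_d*0.000000] = 0.000000
  V(0,+0) = exp(-r*dt) * [p_u*0.000000 + p_m*0.000000 + p_d*0.033464] = 0.005682

Answer: Price = V(0,0) = 0.0057


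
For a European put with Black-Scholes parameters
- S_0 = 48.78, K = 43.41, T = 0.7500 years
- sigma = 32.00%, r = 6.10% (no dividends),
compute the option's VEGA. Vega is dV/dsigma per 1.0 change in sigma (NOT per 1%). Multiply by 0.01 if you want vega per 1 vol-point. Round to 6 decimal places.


Answer: Vega = 12.962849

Derivation:
d1 = 0.7245044523; d2 = 0.4473763231
phi(d1) = 0.3068513398; exp(-qT) = 1.0000000000; exp(-rT) = 0.9552807525
Vega = S * exp(-qT) * phi(d1) * sqrt(T) = 48.7800 * 1.0000000000 * 0.3068513398 * 0.8660254038 = 12.962849


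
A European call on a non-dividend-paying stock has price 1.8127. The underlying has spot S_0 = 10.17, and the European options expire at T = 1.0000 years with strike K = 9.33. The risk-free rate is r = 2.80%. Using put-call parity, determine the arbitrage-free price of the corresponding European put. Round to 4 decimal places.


Put-call parity: C - P = S_0 * exp(-qT) - K * exp(-rT).
S_0 * exp(-qT) = 10.1700 * 1.00000000 = 10.17000000
K * exp(-rT) = 9.3300 * 0.97238837 = 9.07238346
P = C - S*exp(-qT) + K*exp(-rT)
P = 1.8127 - 10.17000000 + 9.07238346 = 0.7151

Answer: Put price = 0.7151


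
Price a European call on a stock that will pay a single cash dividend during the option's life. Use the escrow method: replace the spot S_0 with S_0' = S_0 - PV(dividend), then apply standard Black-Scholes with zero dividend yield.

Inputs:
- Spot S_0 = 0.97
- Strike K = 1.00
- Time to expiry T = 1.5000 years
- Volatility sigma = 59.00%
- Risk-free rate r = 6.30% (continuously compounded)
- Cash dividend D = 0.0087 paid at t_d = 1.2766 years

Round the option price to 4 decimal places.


Answer: Price = 0.2909

Derivation:
PV(D) = D * exp(-r * t_d) = 0.0087 * 0.92272337 = 0.00802769
S_0' = S_0 - PV(D) = 0.9700 - 0.00802769 = 0.96197231
d1 = (ln(S_0'/K) + (r + sigma^2/2)*T) / (sigma*sqrt(T)) = 0.43842460
d2 = d1 - sigma*sqrt(T) = -0.28417488
exp(-rT) = 0.90982773
N(d1) = 0.66946074; N(d2) = 0.38813818
C = S_0' * N(d1) - K * exp(-rT) * N(d2) = 0.96197231 * 0.66946074 - 1.0000 * 0.90982773 * 0.38813818 = 0.2909


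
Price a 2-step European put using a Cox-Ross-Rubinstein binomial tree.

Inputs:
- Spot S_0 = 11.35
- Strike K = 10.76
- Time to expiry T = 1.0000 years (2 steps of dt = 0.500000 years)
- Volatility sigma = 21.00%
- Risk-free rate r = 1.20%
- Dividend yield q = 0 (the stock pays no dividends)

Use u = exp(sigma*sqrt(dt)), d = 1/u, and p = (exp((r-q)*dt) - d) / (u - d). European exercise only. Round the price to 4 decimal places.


Answer: Price = V(0,0) = 0.6141

Derivation:
dt = T/N = 0.500000
u = exp(sigma*sqrt(dt)) = 1.160084; d = 1/u = 0.862007
p = (exp((r-q)*dt) - d) / (u - d) = 0.483134
Discount per step: exp(-r*dt) = 0.994018
Stock lattice S(k, i) with i counting down-moves:
  k=0: S(0,0) = 11.3500
  k=1: S(1,0) = 13.1670; S(1,1) = 9.7838
  k=2: S(2,0) = 15.2748; S(2,1) = 11.3500; S(2,2) = 8.4337
Terminal payoffs V(N, i) = max(K - S_T, 0):
  V(2,0) = 0.000000; V(2,1) = 0.000000; V(2,2) = 2.326323
Backward induction: V(k, i) = exp(-r*dt) * [p * V(k+1, i) + (1-p) * V(k+1, i+1)].
  V(1,0) = exp(-r*dt) * [p*0.000000 + (1-p)*0.000000] = 0.000000
  V(1,1) = exp(-r*dt) * [p*0.000000 + (1-p)*2.326323] = 1.195203
  V(0,0) = exp(-r*dt) * [p*0.000000 + (1-p)*1.195203] = 0.614064


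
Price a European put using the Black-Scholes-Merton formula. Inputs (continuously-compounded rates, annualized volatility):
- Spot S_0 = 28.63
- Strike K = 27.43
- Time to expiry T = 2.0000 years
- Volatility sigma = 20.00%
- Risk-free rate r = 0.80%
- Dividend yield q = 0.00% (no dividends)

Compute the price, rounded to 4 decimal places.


Answer: Price = 2.3771

Derivation:
d1 = (ln(S/K) + (r - q + 0.5*sigma^2) * T) / (sigma * sqrt(T)) = 0.34937373
d2 = d1 - sigma * sqrt(T) = 0.06653102
exp(-rT) = 0.98412732; exp(-qT) = 1.00000000
P = K * exp(-rT) * N(-d2) - S_0 * exp(-qT) * N(-d1)
N(-d1) = 0.36340438; N(-d2) = 0.47347753
P = 27.4300 * 0.98412732 * 0.47347753 - 28.6300 * 1.00000000 * 0.36340438 = 2.3771


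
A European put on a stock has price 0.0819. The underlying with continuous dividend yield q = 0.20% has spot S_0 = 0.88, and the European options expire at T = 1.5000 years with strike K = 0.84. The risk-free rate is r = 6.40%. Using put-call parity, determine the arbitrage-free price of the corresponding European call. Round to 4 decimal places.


Put-call parity: C - P = S_0 * exp(-qT) - K * exp(-rT).
S_0 * exp(-qT) = 0.8800 * 0.99700450 = 0.87736396
K * exp(-rT) = 0.8400 * 0.90846402 = 0.76310977
C = P + S*exp(-qT) - K*exp(-rT)
C = 0.0819 + 0.87736396 - 0.76310977 = 0.1962

Answer: Call price = 0.1962


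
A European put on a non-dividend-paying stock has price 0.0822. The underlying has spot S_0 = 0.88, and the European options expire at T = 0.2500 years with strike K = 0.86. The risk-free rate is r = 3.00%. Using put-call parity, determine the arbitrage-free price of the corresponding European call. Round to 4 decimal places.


Put-call parity: C - P = S_0 * exp(-qT) - K * exp(-rT).
S_0 * exp(-qT) = 0.8800 * 1.00000000 = 0.88000000
K * exp(-rT) = 0.8600 * 0.99252805 = 0.85357413
C = P + S*exp(-qT) - K*exp(-rT)
C = 0.0822 + 0.88000000 - 0.85357413 = 0.1086

Answer: Call price = 0.1086


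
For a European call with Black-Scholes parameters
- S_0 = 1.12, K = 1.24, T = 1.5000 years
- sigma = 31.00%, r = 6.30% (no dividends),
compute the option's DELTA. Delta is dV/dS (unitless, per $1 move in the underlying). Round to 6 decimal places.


d1 = 0.1706538583; d2 = -0.2090170519
phi(d1) = 0.3931752244; exp(-qT) = 1.0000000000; exp(-rT) = 0.9098277346
N(d1) = 0.5677520269
Delta = exp(-qT) * N(d1) = 1.0000000000 * 0.5677520269 = 0.567752

Answer: Delta = 0.567752


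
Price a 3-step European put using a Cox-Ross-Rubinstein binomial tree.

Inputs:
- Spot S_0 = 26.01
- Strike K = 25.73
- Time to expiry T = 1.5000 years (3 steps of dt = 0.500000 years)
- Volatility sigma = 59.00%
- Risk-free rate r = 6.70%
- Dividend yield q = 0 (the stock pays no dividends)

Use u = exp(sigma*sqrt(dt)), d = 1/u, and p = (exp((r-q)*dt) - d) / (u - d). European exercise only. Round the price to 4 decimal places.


Answer: Price = V(0,0) = 6.1837

Derivation:
dt = T/N = 0.500000
u = exp(sigma*sqrt(dt)) = 1.517695; d = 1/u = 0.658894
p = (exp((r-q)*dt) - d) / (u - d) = 0.436857
Discount per step: exp(-r*dt) = 0.967055
Stock lattice S(k, i) with i counting down-moves:
  k=0: S(0,0) = 26.0100
  k=1: S(1,0) = 39.4753; S(1,1) = 17.1378
  k=2: S(2,0) = 59.9114; S(2,1) = 26.0100; S(2,2) = 11.2920
  k=3: S(3,0) = 90.9273; S(3,1) = 39.4753; S(3,2) = 17.1378; S(3,3) = 7.4402
Terminal payoffs V(N, i) = max(K - S_T, 0):
  V(3,0) = 0.000000; V(3,1) = 0.000000; V(3,2) = 8.592174; V(3,3) = 18.289768
Backward induction: V(k, i) = exp(-r*dt) * [p * V(k+1, i) + (1-p) * V(k+1, i+1)].
  V(2,0) = exp(-r*dt) * [p*0.000000 + (1-p)*0.000000] = 0.000000
  V(2,1) = exp(-r*dt) * [p*0.000000 + (1-p)*8.592174] = 4.679212
  V(2,2) = exp(-r*dt) * [p*8.592174 + (1-p)*18.289768] = 13.590316
  V(1,0) = exp(-r*dt) * [p*0.000000 + (1-p)*4.679212] = 2.548252
  V(1,1) = exp(-r*dt) * [p*4.679212 + (1-p)*13.590316] = 9.377953
  V(0,0) = exp(-r*dt) * [p*2.548252 + (1-p)*9.377953] = 6.183687


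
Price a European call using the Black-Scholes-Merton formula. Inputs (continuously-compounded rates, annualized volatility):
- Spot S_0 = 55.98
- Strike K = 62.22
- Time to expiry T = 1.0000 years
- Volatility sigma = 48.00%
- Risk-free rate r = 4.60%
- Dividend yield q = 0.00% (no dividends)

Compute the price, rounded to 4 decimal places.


Answer: Price = 9.3057

Derivation:
d1 = (ln(S/K) + (r - q + 0.5*sigma^2) * T) / (sigma * sqrt(T)) = 0.11566248
d2 = d1 - sigma * sqrt(T) = -0.36433752
exp(-rT) = 0.95504196; exp(-qT) = 1.00000000
C = S_0 * exp(-qT) * N(d1) - K * exp(-rT) * N(d2)
N(d1) = 0.54603998; N(d2) = 0.35780299
C = 55.9800 * 1.00000000 * 0.54603998 - 62.2200 * 0.95504196 * 0.35780299 = 9.3057


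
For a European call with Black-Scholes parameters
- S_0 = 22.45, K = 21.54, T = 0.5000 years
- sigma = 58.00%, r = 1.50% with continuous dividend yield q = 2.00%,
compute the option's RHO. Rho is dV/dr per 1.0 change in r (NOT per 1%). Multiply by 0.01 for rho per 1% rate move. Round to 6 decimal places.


Answer: Rho = 4.875500

Derivation:
d1 = 0.2998594626; d2 = -0.1102624705
phi(d1) = 0.3814038918; exp(-qT) = 0.9900498337; exp(-rT) = 0.9925280548
N(d2) = 0.4561006100
Rho = K*T*exp(-rT)*N(d2) = 21.5400 * 0.5000 * 0.9925280548 * 0.4561006100 = 4.875500


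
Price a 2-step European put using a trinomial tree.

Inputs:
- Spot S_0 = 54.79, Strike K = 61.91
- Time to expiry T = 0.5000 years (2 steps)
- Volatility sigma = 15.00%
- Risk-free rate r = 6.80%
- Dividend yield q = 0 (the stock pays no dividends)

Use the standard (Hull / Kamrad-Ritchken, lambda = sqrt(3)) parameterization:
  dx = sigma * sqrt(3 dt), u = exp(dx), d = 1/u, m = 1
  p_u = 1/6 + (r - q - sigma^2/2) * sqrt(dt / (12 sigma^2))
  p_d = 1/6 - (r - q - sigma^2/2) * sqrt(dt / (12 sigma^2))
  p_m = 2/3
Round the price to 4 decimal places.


dt = T/N = 0.250000; dx = sigma*sqrt(3*dt) = 0.129904
u = exp(dx) = 1.138719; d = 1/u = 0.878180
p_u = 0.221274, p_m = 0.666667, p_d = 0.112059
Discount per step: exp(-r*dt) = 0.983144
Stock lattice S(k, j) with j the centered position index:
  k=0: S(0,+0) = 54.7900
  k=1: S(1,-1) = 48.1155; S(1,+0) = 54.7900; S(1,+1) = 62.3904
  k=2: S(2,-2) = 42.2540; S(2,-1) = 48.1155; S(2,+0) = 54.7900; S(2,+1) = 62.3904; S(2,+2) = 71.0451
Terminal payoffs V(N, j) = max(K - S_T, 0):
  V(2,-2) = 19.655956; V(2,-1) = 13.794523; V(2,+0) = 7.120000; V(2,+1) = 0.000000; V(2,+2) = 0.000000
Backward induction: V(k, j) = exp(-r*dt) * [p_u * V(k+1, j+1) + p_m * V(k+1, j) + p_d * V(k+1, j-1)]
  V(1,-1) = exp(-r*dt) * [p_u*7.120000 + p_m*13.794523 + p_d*19.655956] = 12.755747
  V(1,+0) = exp(-r*dt) * [p_u*0.000000 + p_m*7.120000 + p_d*13.794523] = 6.186399
  V(1,+1) = exp(-r*dt) * [p_u*0.000000 + p_m*0.000000 + p_d*7.120000] = 0.784411
  V(0,+0) = exp(-r*dt) * [p_u*0.784411 + p_m*6.186399 + p_d*12.755747] = 5.630691

Answer: Price = V(0,0) = 5.6307


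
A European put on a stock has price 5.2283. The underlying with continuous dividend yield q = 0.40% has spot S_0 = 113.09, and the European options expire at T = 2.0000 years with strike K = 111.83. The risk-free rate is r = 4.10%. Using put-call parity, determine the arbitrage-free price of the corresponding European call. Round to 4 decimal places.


Answer: Call price = 14.3913

Derivation:
Put-call parity: C - P = S_0 * exp(-qT) - K * exp(-rT).
S_0 * exp(-qT) = 113.0900 * 0.99203191 = 112.18888925
K * exp(-rT) = 111.8300 * 0.92127196 = 103.02584314
C = P + S*exp(-qT) - K*exp(-rT)
C = 5.2283 + 112.18888925 - 103.02584314 = 14.3913


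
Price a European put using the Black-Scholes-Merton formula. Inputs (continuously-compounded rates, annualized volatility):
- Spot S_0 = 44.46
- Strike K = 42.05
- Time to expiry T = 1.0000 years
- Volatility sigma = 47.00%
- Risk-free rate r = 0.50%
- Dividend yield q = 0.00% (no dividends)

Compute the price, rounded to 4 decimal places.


d1 = (ln(S/K) + (r - q + 0.5*sigma^2) * T) / (sigma * sqrt(T)) = 0.36421388
d2 = d1 - sigma * sqrt(T) = -0.10578612
exp(-rT) = 0.99501248; exp(-qT) = 1.00000000
P = K * exp(-rT) * N(-d2) - S_0 * exp(-qT) * N(-d1)
N(-d1) = 0.35784915; N(-d2) = 0.54212398
P = 42.0500 * 0.99501248 * 0.54212398 - 44.4600 * 1.00000000 * 0.35784915 = 6.7726

Answer: Price = 6.7726


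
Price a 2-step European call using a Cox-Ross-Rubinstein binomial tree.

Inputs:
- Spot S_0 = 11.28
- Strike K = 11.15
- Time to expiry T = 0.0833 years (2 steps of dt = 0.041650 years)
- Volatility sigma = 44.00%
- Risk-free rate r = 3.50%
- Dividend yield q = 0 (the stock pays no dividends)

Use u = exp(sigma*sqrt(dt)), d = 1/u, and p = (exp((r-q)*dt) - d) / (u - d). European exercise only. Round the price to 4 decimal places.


Answer: Price = V(0,0) = 0.6173

Derivation:
dt = T/N = 0.041650
u = exp(sigma*sqrt(dt)) = 1.093952; d = 1/u = 0.914117
p = (exp((r-q)*dt) - d) / (u - d) = 0.485678
Discount per step: exp(-r*dt) = 0.998543
Stock lattice S(k, i) with i counting down-moves:
  k=0: S(0,0) = 11.2800
  k=1: S(1,0) = 12.3398; S(1,1) = 10.3112
  k=2: S(2,0) = 13.4991; S(2,1) = 11.2800; S(2,2) = 9.4257
Terminal payoffs V(N, i) = max(S_T - K, 0):
  V(2,0) = 2.349121; V(2,1) = 0.130000; V(2,2) = 0.000000
Backward induction: V(k, i) = exp(-r*dt) * [p * V(k+1, i) + (1-p) * V(k+1, i+1)].
  V(1,0) = exp(-r*dt) * [p*2.349121 + (1-p)*0.130000] = 1.206019
  V(1,1) = exp(-r*dt) * [p*0.130000 + (1-p)*0.000000] = 0.063046
  V(0,0) = exp(-r*dt) * [p*1.206019 + (1-p)*0.063046] = 0.617262
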